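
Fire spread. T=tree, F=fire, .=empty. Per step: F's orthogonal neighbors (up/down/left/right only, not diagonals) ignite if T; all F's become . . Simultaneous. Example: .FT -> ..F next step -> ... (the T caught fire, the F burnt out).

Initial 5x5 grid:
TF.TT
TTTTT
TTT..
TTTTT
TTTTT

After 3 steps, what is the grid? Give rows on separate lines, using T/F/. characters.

Step 1: 2 trees catch fire, 1 burn out
  F..TT
  TFTTT
  TTT..
  TTTTT
  TTTTT
Step 2: 3 trees catch fire, 2 burn out
  ...TT
  F.FTT
  TFT..
  TTTTT
  TTTTT
Step 3: 4 trees catch fire, 3 burn out
  ...TT
  ...FT
  F.F..
  TFTTT
  TTTTT

...TT
...FT
F.F..
TFTTT
TTTTT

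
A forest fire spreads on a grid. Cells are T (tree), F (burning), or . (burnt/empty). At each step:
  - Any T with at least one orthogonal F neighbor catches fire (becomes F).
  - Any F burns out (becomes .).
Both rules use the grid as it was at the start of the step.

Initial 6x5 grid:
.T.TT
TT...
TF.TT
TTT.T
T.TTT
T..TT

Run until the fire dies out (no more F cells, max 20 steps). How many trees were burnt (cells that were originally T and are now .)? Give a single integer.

Answer: 17

Derivation:
Step 1: +3 fires, +1 burnt (F count now 3)
Step 2: +4 fires, +3 burnt (F count now 4)
Step 3: +2 fires, +4 burnt (F count now 2)
Step 4: +2 fires, +2 burnt (F count now 2)
Step 5: +2 fires, +2 burnt (F count now 2)
Step 6: +2 fires, +2 burnt (F count now 2)
Step 7: +1 fires, +2 burnt (F count now 1)
Step 8: +1 fires, +1 burnt (F count now 1)
Step 9: +0 fires, +1 burnt (F count now 0)
Fire out after step 9
Initially T: 19, now '.': 28
Total burnt (originally-T cells now '.'): 17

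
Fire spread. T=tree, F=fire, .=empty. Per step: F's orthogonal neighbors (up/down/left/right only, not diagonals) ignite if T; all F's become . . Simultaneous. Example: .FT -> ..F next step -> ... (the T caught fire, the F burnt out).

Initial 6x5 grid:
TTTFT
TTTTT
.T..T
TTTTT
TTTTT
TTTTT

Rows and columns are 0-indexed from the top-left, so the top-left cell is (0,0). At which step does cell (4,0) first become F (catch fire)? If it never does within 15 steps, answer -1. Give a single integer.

Step 1: cell (4,0)='T' (+3 fires, +1 burnt)
Step 2: cell (4,0)='T' (+3 fires, +3 burnt)
Step 3: cell (4,0)='T' (+3 fires, +3 burnt)
Step 4: cell (4,0)='T' (+3 fires, +3 burnt)
Step 5: cell (4,0)='T' (+3 fires, +3 burnt)
Step 6: cell (4,0)='T' (+5 fires, +3 burnt)
Step 7: cell (4,0)='F' (+4 fires, +5 burnt)
  -> target ignites at step 7
Step 8: cell (4,0)='.' (+2 fires, +4 burnt)
Step 9: cell (4,0)='.' (+0 fires, +2 burnt)
  fire out at step 9

7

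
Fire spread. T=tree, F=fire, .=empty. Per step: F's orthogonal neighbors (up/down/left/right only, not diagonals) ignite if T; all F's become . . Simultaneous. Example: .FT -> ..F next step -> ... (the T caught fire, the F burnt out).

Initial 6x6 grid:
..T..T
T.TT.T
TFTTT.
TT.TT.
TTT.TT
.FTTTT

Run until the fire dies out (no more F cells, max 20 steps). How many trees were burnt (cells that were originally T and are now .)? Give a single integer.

Step 1: +5 fires, +2 burnt (F count now 5)
Step 2: +7 fires, +5 burnt (F count now 7)
Step 3: +5 fires, +7 burnt (F count now 5)
Step 4: +3 fires, +5 burnt (F count now 3)
Step 5: +1 fires, +3 burnt (F count now 1)
Step 6: +0 fires, +1 burnt (F count now 0)
Fire out after step 6
Initially T: 23, now '.': 34
Total burnt (originally-T cells now '.'): 21

Answer: 21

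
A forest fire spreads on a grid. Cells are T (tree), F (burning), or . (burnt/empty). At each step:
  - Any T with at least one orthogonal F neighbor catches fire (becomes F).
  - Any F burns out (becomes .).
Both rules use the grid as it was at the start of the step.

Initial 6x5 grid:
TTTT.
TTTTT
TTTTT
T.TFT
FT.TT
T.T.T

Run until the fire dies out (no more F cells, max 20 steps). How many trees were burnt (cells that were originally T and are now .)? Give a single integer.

Step 1: +7 fires, +2 burnt (F count now 7)
Step 2: +5 fires, +7 burnt (F count now 5)
Step 3: +6 fires, +5 burnt (F count now 6)
Step 4: +3 fires, +6 burnt (F count now 3)
Step 5: +1 fires, +3 burnt (F count now 1)
Step 6: +0 fires, +1 burnt (F count now 0)
Fire out after step 6
Initially T: 23, now '.': 29
Total burnt (originally-T cells now '.'): 22

Answer: 22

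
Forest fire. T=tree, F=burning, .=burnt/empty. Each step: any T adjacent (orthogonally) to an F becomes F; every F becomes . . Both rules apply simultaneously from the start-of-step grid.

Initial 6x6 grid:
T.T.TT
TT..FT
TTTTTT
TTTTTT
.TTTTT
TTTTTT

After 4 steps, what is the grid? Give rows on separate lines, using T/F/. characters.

Step 1: 3 trees catch fire, 1 burn out
  T.T.FT
  TT...F
  TTTTFT
  TTTTTT
  .TTTTT
  TTTTTT
Step 2: 4 trees catch fire, 3 burn out
  T.T..F
  TT....
  TTTF.F
  TTTTFT
  .TTTTT
  TTTTTT
Step 3: 4 trees catch fire, 4 burn out
  T.T...
  TT....
  TTF...
  TTTF.F
  .TTTFT
  TTTTTT
Step 4: 5 trees catch fire, 4 burn out
  T.T...
  TT....
  TF....
  TTF...
  .TTF.F
  TTTTFT

T.T...
TT....
TF....
TTF...
.TTF.F
TTTTFT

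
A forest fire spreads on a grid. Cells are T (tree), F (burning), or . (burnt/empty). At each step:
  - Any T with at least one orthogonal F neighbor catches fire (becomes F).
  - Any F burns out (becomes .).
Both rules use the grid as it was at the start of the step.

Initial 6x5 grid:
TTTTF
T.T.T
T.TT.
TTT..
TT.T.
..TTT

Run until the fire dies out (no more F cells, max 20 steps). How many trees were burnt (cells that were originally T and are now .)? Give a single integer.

Step 1: +2 fires, +1 burnt (F count now 2)
Step 2: +1 fires, +2 burnt (F count now 1)
Step 3: +2 fires, +1 burnt (F count now 2)
Step 4: +2 fires, +2 burnt (F count now 2)
Step 5: +3 fires, +2 burnt (F count now 3)
Step 6: +2 fires, +3 burnt (F count now 2)
Step 7: +2 fires, +2 burnt (F count now 2)
Step 8: +1 fires, +2 burnt (F count now 1)
Step 9: +0 fires, +1 burnt (F count now 0)
Fire out after step 9
Initially T: 19, now '.': 26
Total burnt (originally-T cells now '.'): 15

Answer: 15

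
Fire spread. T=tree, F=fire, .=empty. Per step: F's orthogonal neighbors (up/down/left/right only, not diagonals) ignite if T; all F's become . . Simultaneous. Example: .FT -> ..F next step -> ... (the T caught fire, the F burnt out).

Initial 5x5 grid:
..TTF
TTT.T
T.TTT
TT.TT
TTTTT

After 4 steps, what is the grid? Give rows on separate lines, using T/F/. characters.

Step 1: 2 trees catch fire, 1 burn out
  ..TF.
  TTT.F
  T.TTT
  TT.TT
  TTTTT
Step 2: 2 trees catch fire, 2 burn out
  ..F..
  TTT..
  T.TTF
  TT.TT
  TTTTT
Step 3: 3 trees catch fire, 2 burn out
  .....
  TTF..
  T.TF.
  TT.TF
  TTTTT
Step 4: 4 trees catch fire, 3 burn out
  .....
  TF...
  T.F..
  TT.F.
  TTTTF

.....
TF...
T.F..
TT.F.
TTTTF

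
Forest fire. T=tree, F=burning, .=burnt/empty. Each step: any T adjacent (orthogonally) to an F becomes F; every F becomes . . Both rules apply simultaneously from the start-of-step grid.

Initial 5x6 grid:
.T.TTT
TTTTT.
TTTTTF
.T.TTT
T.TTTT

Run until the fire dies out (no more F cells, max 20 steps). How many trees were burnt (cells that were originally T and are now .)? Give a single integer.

Answer: 22

Derivation:
Step 1: +2 fires, +1 burnt (F count now 2)
Step 2: +4 fires, +2 burnt (F count now 4)
Step 3: +5 fires, +4 burnt (F count now 5)
Step 4: +5 fires, +5 burnt (F count now 5)
Step 5: +4 fires, +5 burnt (F count now 4)
Step 6: +2 fires, +4 burnt (F count now 2)
Step 7: +0 fires, +2 burnt (F count now 0)
Fire out after step 7
Initially T: 23, now '.': 29
Total burnt (originally-T cells now '.'): 22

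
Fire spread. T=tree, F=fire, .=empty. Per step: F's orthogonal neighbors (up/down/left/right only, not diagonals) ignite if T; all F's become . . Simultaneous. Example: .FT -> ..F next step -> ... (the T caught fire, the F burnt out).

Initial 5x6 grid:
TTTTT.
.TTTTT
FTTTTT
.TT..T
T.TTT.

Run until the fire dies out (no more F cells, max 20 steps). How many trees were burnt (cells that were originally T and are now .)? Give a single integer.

Answer: 21

Derivation:
Step 1: +1 fires, +1 burnt (F count now 1)
Step 2: +3 fires, +1 burnt (F count now 3)
Step 3: +4 fires, +3 burnt (F count now 4)
Step 4: +5 fires, +4 burnt (F count now 5)
Step 5: +4 fires, +5 burnt (F count now 4)
Step 6: +4 fires, +4 burnt (F count now 4)
Step 7: +0 fires, +4 burnt (F count now 0)
Fire out after step 7
Initially T: 22, now '.': 29
Total burnt (originally-T cells now '.'): 21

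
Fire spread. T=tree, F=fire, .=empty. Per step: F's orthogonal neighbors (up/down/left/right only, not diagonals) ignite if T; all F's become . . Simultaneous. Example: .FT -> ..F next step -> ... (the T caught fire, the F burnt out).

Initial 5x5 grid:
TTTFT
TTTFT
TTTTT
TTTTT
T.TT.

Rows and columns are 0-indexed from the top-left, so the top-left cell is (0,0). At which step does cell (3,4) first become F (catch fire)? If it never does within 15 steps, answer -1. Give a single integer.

Step 1: cell (3,4)='T' (+5 fires, +2 burnt)
Step 2: cell (3,4)='T' (+5 fires, +5 burnt)
Step 3: cell (3,4)='F' (+6 fires, +5 burnt)
  -> target ignites at step 3
Step 4: cell (3,4)='.' (+3 fires, +6 burnt)
Step 5: cell (3,4)='.' (+1 fires, +3 burnt)
Step 6: cell (3,4)='.' (+1 fires, +1 burnt)
Step 7: cell (3,4)='.' (+0 fires, +1 burnt)
  fire out at step 7

3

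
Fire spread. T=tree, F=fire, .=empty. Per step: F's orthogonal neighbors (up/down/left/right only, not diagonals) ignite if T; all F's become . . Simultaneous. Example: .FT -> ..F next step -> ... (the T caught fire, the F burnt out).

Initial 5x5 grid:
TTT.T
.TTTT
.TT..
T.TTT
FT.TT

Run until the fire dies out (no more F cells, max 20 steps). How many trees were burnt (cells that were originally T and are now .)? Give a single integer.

Answer: 2

Derivation:
Step 1: +2 fires, +1 burnt (F count now 2)
Step 2: +0 fires, +2 burnt (F count now 0)
Fire out after step 2
Initially T: 17, now '.': 10
Total burnt (originally-T cells now '.'): 2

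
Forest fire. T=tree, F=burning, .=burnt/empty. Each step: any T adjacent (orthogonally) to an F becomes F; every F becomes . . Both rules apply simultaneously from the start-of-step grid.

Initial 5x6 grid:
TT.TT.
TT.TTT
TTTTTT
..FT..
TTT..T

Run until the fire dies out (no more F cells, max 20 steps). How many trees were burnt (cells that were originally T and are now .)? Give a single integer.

Step 1: +3 fires, +1 burnt (F count now 3)
Step 2: +3 fires, +3 burnt (F count now 3)
Step 3: +5 fires, +3 burnt (F count now 5)
Step 4: +5 fires, +5 burnt (F count now 5)
Step 5: +3 fires, +5 burnt (F count now 3)
Step 6: +0 fires, +3 burnt (F count now 0)
Fire out after step 6
Initially T: 20, now '.': 29
Total burnt (originally-T cells now '.'): 19

Answer: 19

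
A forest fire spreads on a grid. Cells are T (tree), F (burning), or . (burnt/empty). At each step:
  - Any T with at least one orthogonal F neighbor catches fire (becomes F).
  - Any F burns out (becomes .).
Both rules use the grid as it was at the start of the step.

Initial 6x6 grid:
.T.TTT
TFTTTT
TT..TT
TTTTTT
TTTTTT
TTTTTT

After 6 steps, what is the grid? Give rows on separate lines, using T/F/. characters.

Step 1: 4 trees catch fire, 1 burn out
  .F.TTT
  F.FTTT
  TF..TT
  TTTTTT
  TTTTTT
  TTTTTT
Step 2: 3 trees catch fire, 4 burn out
  ...TTT
  ...FTT
  F...TT
  TFTTTT
  TTTTTT
  TTTTTT
Step 3: 5 trees catch fire, 3 burn out
  ...FTT
  ....FT
  ....TT
  F.FTTT
  TFTTTT
  TTTTTT
Step 4: 7 trees catch fire, 5 burn out
  ....FT
  .....F
  ....FT
  ...FTT
  F.FTTT
  TFTTTT
Step 5: 6 trees catch fire, 7 burn out
  .....F
  ......
  .....F
  ....FT
  ...FTT
  F.FTTT
Step 6: 3 trees catch fire, 6 burn out
  ......
  ......
  ......
  .....F
  ....FT
  ...FTT

......
......
......
.....F
....FT
...FTT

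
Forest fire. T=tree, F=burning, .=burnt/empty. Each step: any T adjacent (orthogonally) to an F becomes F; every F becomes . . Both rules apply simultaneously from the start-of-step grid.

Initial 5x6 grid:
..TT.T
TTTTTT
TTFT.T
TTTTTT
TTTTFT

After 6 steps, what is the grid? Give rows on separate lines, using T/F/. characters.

Step 1: 7 trees catch fire, 2 burn out
  ..TT.T
  TTFTTT
  TF.F.T
  TTFTFT
  TTTF.F
Step 2: 8 trees catch fire, 7 burn out
  ..FT.T
  TF.FTT
  F....T
  TF.F.F
  TTF...
Step 3: 6 trees catch fire, 8 burn out
  ...F.T
  F...FT
  .....F
  F.....
  TF....
Step 4: 2 trees catch fire, 6 burn out
  .....T
  .....F
  ......
  ......
  F.....
Step 5: 1 trees catch fire, 2 burn out
  .....F
  ......
  ......
  ......
  ......
Step 6: 0 trees catch fire, 1 burn out
  ......
  ......
  ......
  ......
  ......

......
......
......
......
......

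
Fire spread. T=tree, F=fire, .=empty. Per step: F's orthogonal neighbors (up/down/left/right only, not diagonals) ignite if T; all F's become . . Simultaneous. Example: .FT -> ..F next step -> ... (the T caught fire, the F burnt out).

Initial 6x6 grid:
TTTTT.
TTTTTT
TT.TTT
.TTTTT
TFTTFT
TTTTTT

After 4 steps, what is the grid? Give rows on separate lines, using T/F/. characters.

Step 1: 8 trees catch fire, 2 burn out
  TTTTT.
  TTTTTT
  TT.TTT
  .FTTFT
  F.FF.F
  TFTTFT
Step 2: 9 trees catch fire, 8 burn out
  TTTTT.
  TTTTTT
  TF.TFT
  ..FF.F
  ......
  F.FF.F
Step 3: 5 trees catch fire, 9 burn out
  TTTTT.
  TFTTFT
  F..F.F
  ......
  ......
  ......
Step 4: 6 trees catch fire, 5 burn out
  TFTTF.
  F.FF.F
  ......
  ......
  ......
  ......

TFTTF.
F.FF.F
......
......
......
......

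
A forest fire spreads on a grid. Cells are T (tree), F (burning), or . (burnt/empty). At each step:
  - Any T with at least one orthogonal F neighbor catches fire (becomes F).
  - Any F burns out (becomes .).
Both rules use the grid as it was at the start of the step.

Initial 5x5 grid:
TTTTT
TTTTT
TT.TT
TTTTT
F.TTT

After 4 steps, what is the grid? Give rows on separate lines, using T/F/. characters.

Step 1: 1 trees catch fire, 1 burn out
  TTTTT
  TTTTT
  TT.TT
  FTTTT
  ..TTT
Step 2: 2 trees catch fire, 1 burn out
  TTTTT
  TTTTT
  FT.TT
  .FTTT
  ..TTT
Step 3: 3 trees catch fire, 2 burn out
  TTTTT
  FTTTT
  .F.TT
  ..FTT
  ..TTT
Step 4: 4 trees catch fire, 3 burn out
  FTTTT
  .FTTT
  ...TT
  ...FT
  ..FTT

FTTTT
.FTTT
...TT
...FT
..FTT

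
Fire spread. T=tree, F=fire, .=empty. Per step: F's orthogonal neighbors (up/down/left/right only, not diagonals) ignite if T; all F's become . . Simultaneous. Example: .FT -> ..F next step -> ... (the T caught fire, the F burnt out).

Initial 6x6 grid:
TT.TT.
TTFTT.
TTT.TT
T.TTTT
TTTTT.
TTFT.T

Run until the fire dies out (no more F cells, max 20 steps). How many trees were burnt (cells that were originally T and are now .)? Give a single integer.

Step 1: +6 fires, +2 burnt (F count now 6)
Step 2: +9 fires, +6 burnt (F count now 9)
Step 3: +7 fires, +9 burnt (F count now 7)
Step 4: +3 fires, +7 burnt (F count now 3)
Step 5: +1 fires, +3 burnt (F count now 1)
Step 6: +0 fires, +1 burnt (F count now 0)
Fire out after step 6
Initially T: 27, now '.': 35
Total burnt (originally-T cells now '.'): 26

Answer: 26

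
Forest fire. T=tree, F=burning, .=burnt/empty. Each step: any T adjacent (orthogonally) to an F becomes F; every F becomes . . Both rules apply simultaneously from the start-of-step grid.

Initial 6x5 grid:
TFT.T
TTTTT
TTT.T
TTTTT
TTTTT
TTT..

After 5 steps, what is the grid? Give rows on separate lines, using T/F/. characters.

Step 1: 3 trees catch fire, 1 burn out
  F.F.T
  TFTTT
  TTT.T
  TTTTT
  TTTTT
  TTT..
Step 2: 3 trees catch fire, 3 burn out
  ....T
  F.FTT
  TFT.T
  TTTTT
  TTTTT
  TTT..
Step 3: 4 trees catch fire, 3 burn out
  ....T
  ...FT
  F.F.T
  TFTTT
  TTTTT
  TTT..
Step 4: 4 trees catch fire, 4 burn out
  ....T
  ....F
  ....T
  F.FTT
  TFTTT
  TTT..
Step 5: 6 trees catch fire, 4 burn out
  ....F
  .....
  ....F
  ...FT
  F.FTT
  TFT..

....F
.....
....F
...FT
F.FTT
TFT..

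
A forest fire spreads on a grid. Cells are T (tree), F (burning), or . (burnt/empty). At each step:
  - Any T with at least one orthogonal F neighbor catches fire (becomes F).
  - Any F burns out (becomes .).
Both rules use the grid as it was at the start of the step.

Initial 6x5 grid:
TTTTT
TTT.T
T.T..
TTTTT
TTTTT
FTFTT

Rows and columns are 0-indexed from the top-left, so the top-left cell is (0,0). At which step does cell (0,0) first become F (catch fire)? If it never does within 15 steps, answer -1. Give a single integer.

Step 1: cell (0,0)='T' (+4 fires, +2 burnt)
Step 2: cell (0,0)='T' (+5 fires, +4 burnt)
Step 3: cell (0,0)='T' (+5 fires, +5 burnt)
Step 4: cell (0,0)='T' (+3 fires, +5 burnt)
Step 5: cell (0,0)='F' (+3 fires, +3 burnt)
  -> target ignites at step 5
Step 6: cell (0,0)='.' (+2 fires, +3 burnt)
Step 7: cell (0,0)='.' (+1 fires, +2 burnt)
Step 8: cell (0,0)='.' (+1 fires, +1 burnt)
Step 9: cell (0,0)='.' (+0 fires, +1 burnt)
  fire out at step 9

5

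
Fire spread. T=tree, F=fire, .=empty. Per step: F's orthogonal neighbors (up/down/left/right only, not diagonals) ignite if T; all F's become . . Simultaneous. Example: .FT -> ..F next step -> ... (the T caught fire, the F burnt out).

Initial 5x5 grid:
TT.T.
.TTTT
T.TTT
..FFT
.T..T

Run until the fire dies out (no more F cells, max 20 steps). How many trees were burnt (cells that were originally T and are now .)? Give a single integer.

Answer: 12

Derivation:
Step 1: +3 fires, +2 burnt (F count now 3)
Step 2: +4 fires, +3 burnt (F count now 4)
Step 3: +3 fires, +4 burnt (F count now 3)
Step 4: +1 fires, +3 burnt (F count now 1)
Step 5: +1 fires, +1 burnt (F count now 1)
Step 6: +0 fires, +1 burnt (F count now 0)
Fire out after step 6
Initially T: 14, now '.': 23
Total burnt (originally-T cells now '.'): 12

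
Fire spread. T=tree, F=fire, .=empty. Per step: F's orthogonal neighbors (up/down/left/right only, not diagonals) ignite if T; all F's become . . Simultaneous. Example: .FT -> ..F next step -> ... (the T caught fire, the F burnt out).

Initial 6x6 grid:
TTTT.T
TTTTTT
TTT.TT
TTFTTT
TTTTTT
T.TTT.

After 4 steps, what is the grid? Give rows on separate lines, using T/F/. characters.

Step 1: 4 trees catch fire, 1 burn out
  TTTT.T
  TTTTTT
  TTF.TT
  TF.FTT
  TTFTTT
  T.TTT.
Step 2: 7 trees catch fire, 4 burn out
  TTTT.T
  TTFTTT
  TF..TT
  F...FT
  TF.FTT
  T.FTT.
Step 3: 9 trees catch fire, 7 burn out
  TTFT.T
  TF.FTT
  F...FT
  .....F
  F...FT
  T..FT.
Step 4: 8 trees catch fire, 9 burn out
  TF.F.T
  F...FT
  .....F
  ......
  .....F
  F...F.

TF.F.T
F...FT
.....F
......
.....F
F...F.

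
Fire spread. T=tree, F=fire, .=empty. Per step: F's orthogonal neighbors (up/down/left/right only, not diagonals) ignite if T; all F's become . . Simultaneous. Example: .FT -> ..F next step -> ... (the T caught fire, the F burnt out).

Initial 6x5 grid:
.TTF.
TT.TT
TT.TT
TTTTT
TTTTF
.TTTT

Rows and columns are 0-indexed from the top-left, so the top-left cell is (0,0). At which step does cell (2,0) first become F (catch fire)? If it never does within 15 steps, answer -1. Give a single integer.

Step 1: cell (2,0)='T' (+5 fires, +2 burnt)
Step 2: cell (2,0)='T' (+7 fires, +5 burnt)
Step 3: cell (2,0)='T' (+4 fires, +7 burnt)
Step 4: cell (2,0)='T' (+5 fires, +4 burnt)
Step 5: cell (2,0)='F' (+2 fires, +5 burnt)
  -> target ignites at step 5
Step 6: cell (2,0)='.' (+0 fires, +2 burnt)
  fire out at step 6

5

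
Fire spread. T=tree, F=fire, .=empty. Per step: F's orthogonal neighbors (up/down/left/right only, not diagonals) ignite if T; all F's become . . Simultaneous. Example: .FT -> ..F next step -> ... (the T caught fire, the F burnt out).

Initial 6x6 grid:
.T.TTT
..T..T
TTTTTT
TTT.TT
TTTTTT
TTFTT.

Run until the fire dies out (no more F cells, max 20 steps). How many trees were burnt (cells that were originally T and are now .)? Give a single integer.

Step 1: +3 fires, +1 burnt (F count now 3)
Step 2: +5 fires, +3 burnt (F count now 5)
Step 3: +4 fires, +5 burnt (F count now 4)
Step 4: +6 fires, +4 burnt (F count now 6)
Step 5: +3 fires, +6 burnt (F count now 3)
Step 6: +1 fires, +3 burnt (F count now 1)
Step 7: +1 fires, +1 burnt (F count now 1)
Step 8: +1 fires, +1 burnt (F count now 1)
Step 9: +1 fires, +1 burnt (F count now 1)
Step 10: +1 fires, +1 burnt (F count now 1)
Step 11: +0 fires, +1 burnt (F count now 0)
Fire out after step 11
Initially T: 27, now '.': 35
Total burnt (originally-T cells now '.'): 26

Answer: 26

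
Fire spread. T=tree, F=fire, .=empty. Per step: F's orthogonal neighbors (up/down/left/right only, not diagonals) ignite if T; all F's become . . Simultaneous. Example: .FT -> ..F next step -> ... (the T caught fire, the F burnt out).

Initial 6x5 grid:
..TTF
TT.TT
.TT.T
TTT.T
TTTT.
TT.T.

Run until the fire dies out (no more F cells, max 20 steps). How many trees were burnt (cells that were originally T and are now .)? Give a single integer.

Step 1: +2 fires, +1 burnt (F count now 2)
Step 2: +3 fires, +2 burnt (F count now 3)
Step 3: +1 fires, +3 burnt (F count now 1)
Step 4: +0 fires, +1 burnt (F count now 0)
Fire out after step 4
Initially T: 20, now '.': 16
Total burnt (originally-T cells now '.'): 6

Answer: 6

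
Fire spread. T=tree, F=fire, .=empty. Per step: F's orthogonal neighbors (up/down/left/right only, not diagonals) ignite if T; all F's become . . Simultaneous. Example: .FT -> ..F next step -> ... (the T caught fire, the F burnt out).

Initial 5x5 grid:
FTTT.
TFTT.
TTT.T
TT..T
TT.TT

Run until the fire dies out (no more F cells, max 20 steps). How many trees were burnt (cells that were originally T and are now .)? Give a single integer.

Step 1: +4 fires, +2 burnt (F count now 4)
Step 2: +5 fires, +4 burnt (F count now 5)
Step 3: +3 fires, +5 burnt (F count now 3)
Step 4: +1 fires, +3 burnt (F count now 1)
Step 5: +0 fires, +1 burnt (F count now 0)
Fire out after step 5
Initially T: 17, now '.': 21
Total burnt (originally-T cells now '.'): 13

Answer: 13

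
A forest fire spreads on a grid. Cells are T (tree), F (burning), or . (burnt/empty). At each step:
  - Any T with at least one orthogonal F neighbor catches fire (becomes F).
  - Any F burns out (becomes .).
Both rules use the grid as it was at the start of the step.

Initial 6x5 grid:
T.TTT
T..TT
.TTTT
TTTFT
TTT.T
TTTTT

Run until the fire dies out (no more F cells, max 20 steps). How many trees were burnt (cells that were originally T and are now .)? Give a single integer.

Step 1: +3 fires, +1 burnt (F count now 3)
Step 2: +6 fires, +3 burnt (F count now 6)
Step 3: +7 fires, +6 burnt (F count now 7)
Step 4: +5 fires, +7 burnt (F count now 5)
Step 5: +1 fires, +5 burnt (F count now 1)
Step 6: +0 fires, +1 burnt (F count now 0)
Fire out after step 6
Initially T: 24, now '.': 28
Total burnt (originally-T cells now '.'): 22

Answer: 22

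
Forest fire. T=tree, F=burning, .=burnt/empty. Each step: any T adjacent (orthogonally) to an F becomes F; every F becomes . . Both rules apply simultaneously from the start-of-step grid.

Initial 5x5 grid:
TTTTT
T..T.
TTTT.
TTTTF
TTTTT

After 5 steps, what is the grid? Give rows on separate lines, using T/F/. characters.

Step 1: 2 trees catch fire, 1 burn out
  TTTTT
  T..T.
  TTTT.
  TTTF.
  TTTTF
Step 2: 3 trees catch fire, 2 burn out
  TTTTT
  T..T.
  TTTF.
  TTF..
  TTTF.
Step 3: 4 trees catch fire, 3 burn out
  TTTTT
  T..F.
  TTF..
  TF...
  TTF..
Step 4: 4 trees catch fire, 4 burn out
  TTTFT
  T....
  TF...
  F....
  TF...
Step 5: 4 trees catch fire, 4 burn out
  TTF.F
  T....
  F....
  .....
  F....

TTF.F
T....
F....
.....
F....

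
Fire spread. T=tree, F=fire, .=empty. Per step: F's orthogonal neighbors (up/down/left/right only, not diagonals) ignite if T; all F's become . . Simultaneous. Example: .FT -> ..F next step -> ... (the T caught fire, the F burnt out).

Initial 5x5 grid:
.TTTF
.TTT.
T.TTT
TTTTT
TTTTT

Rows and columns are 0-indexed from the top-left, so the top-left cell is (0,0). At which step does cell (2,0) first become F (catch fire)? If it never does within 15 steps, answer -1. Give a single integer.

Step 1: cell (2,0)='T' (+1 fires, +1 burnt)
Step 2: cell (2,0)='T' (+2 fires, +1 burnt)
Step 3: cell (2,0)='T' (+3 fires, +2 burnt)
Step 4: cell (2,0)='T' (+4 fires, +3 burnt)
Step 5: cell (2,0)='T' (+3 fires, +4 burnt)
Step 6: cell (2,0)='T' (+3 fires, +3 burnt)
Step 7: cell (2,0)='T' (+2 fires, +3 burnt)
Step 8: cell (2,0)='F' (+2 fires, +2 burnt)
  -> target ignites at step 8
Step 9: cell (2,0)='.' (+0 fires, +2 burnt)
  fire out at step 9

8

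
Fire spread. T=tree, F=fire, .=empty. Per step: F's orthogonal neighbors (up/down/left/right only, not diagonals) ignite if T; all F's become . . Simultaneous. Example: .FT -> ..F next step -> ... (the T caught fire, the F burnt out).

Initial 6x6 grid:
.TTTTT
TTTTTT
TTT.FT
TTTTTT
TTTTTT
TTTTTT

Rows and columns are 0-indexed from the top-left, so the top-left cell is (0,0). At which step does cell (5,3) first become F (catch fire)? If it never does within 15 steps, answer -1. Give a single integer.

Step 1: cell (5,3)='T' (+3 fires, +1 burnt)
Step 2: cell (5,3)='T' (+6 fires, +3 burnt)
Step 3: cell (5,3)='T' (+7 fires, +6 burnt)
Step 4: cell (5,3)='F' (+7 fires, +7 burnt)
  -> target ignites at step 4
Step 5: cell (5,3)='.' (+6 fires, +7 burnt)
Step 6: cell (5,3)='.' (+3 fires, +6 burnt)
Step 7: cell (5,3)='.' (+1 fires, +3 burnt)
Step 8: cell (5,3)='.' (+0 fires, +1 burnt)
  fire out at step 8

4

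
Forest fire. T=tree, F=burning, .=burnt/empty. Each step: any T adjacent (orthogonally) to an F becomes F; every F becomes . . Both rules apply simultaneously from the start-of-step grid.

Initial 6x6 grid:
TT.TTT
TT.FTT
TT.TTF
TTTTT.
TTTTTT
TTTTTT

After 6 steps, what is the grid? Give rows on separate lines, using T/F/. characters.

Step 1: 5 trees catch fire, 2 burn out
  TT.FTT
  TT..FF
  TT.FF.
  TTTTT.
  TTTTTT
  TTTTTT
Step 2: 4 trees catch fire, 5 burn out
  TT..FF
  TT....
  TT....
  TTTFF.
  TTTTTT
  TTTTTT
Step 3: 3 trees catch fire, 4 burn out
  TT....
  TT....
  TT....
  TTF...
  TTTFFT
  TTTTTT
Step 4: 5 trees catch fire, 3 burn out
  TT....
  TT....
  TT....
  TF....
  TTF..F
  TTTFFT
Step 5: 5 trees catch fire, 5 burn out
  TT....
  TT....
  TF....
  F.....
  TF....
  TTF..F
Step 6: 4 trees catch fire, 5 burn out
  TT....
  TF....
  F.....
  ......
  F.....
  TF....

TT....
TF....
F.....
......
F.....
TF....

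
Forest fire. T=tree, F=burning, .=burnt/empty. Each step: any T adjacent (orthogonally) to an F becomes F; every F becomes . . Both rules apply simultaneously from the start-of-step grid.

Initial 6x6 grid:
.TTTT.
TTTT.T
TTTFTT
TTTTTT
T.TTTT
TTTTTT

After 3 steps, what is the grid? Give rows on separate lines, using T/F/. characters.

Step 1: 4 trees catch fire, 1 burn out
  .TTTT.
  TTTF.T
  TTF.FT
  TTTFTT
  T.TTTT
  TTTTTT
Step 2: 7 trees catch fire, 4 burn out
  .TTFT.
  TTF..T
  TF...F
  TTF.FT
  T.TFTT
  TTTTTT
Step 3: 10 trees catch fire, 7 burn out
  .TF.F.
  TF...F
  F.....
  TF...F
  T.F.FT
  TTTFTT

.TF.F.
TF...F
F.....
TF...F
T.F.FT
TTTFTT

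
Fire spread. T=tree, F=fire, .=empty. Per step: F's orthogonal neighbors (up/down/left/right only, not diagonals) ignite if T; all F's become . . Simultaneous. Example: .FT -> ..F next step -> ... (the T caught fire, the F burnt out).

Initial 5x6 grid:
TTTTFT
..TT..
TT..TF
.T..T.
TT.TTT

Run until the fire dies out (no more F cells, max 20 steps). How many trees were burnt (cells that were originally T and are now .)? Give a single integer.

Step 1: +3 fires, +2 burnt (F count now 3)
Step 2: +3 fires, +3 burnt (F count now 3)
Step 3: +3 fires, +3 burnt (F count now 3)
Step 4: +3 fires, +3 burnt (F count now 3)
Step 5: +0 fires, +3 burnt (F count now 0)
Fire out after step 5
Initially T: 17, now '.': 25
Total burnt (originally-T cells now '.'): 12

Answer: 12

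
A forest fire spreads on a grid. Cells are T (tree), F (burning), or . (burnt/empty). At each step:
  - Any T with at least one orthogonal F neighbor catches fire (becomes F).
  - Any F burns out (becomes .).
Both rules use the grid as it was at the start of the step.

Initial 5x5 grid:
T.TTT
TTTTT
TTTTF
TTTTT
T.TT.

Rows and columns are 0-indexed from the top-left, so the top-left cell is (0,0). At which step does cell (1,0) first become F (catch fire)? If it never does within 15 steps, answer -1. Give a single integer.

Step 1: cell (1,0)='T' (+3 fires, +1 burnt)
Step 2: cell (1,0)='T' (+4 fires, +3 burnt)
Step 3: cell (1,0)='T' (+5 fires, +4 burnt)
Step 4: cell (1,0)='T' (+5 fires, +5 burnt)
Step 5: cell (1,0)='F' (+2 fires, +5 burnt)
  -> target ignites at step 5
Step 6: cell (1,0)='.' (+2 fires, +2 burnt)
Step 7: cell (1,0)='.' (+0 fires, +2 burnt)
  fire out at step 7

5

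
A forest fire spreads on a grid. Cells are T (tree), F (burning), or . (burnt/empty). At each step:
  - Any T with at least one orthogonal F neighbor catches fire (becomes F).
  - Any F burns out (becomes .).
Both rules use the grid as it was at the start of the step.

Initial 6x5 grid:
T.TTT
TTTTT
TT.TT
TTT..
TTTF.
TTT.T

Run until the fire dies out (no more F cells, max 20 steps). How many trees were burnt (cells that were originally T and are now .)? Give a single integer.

Step 1: +1 fires, +1 burnt (F count now 1)
Step 2: +3 fires, +1 burnt (F count now 3)
Step 3: +3 fires, +3 burnt (F count now 3)
Step 4: +3 fires, +3 burnt (F count now 3)
Step 5: +2 fires, +3 burnt (F count now 2)
Step 6: +2 fires, +2 burnt (F count now 2)
Step 7: +3 fires, +2 burnt (F count now 3)
Step 8: +3 fires, +3 burnt (F count now 3)
Step 9: +2 fires, +3 burnt (F count now 2)
Step 10: +0 fires, +2 burnt (F count now 0)
Fire out after step 10
Initially T: 23, now '.': 29
Total burnt (originally-T cells now '.'): 22

Answer: 22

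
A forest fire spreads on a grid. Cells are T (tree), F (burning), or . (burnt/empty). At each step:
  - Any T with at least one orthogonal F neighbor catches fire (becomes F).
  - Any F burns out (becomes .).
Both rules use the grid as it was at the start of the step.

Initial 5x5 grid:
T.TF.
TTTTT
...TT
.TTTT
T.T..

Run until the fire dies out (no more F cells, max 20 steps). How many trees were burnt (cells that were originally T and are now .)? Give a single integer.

Answer: 14

Derivation:
Step 1: +2 fires, +1 burnt (F count now 2)
Step 2: +3 fires, +2 burnt (F count now 3)
Step 3: +3 fires, +3 burnt (F count now 3)
Step 4: +3 fires, +3 burnt (F count now 3)
Step 5: +3 fires, +3 burnt (F count now 3)
Step 6: +0 fires, +3 burnt (F count now 0)
Fire out after step 6
Initially T: 15, now '.': 24
Total burnt (originally-T cells now '.'): 14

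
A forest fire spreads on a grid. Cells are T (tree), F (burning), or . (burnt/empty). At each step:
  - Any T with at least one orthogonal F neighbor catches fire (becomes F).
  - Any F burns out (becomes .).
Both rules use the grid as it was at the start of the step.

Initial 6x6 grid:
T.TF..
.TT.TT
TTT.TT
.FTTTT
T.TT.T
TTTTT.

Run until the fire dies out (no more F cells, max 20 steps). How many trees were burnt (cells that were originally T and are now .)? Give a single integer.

Answer: 23

Derivation:
Step 1: +3 fires, +2 burnt (F count now 3)
Step 2: +6 fires, +3 burnt (F count now 6)
Step 3: +3 fires, +6 burnt (F count now 3)
Step 4: +4 fires, +3 burnt (F count now 4)
Step 5: +5 fires, +4 burnt (F count now 5)
Step 6: +2 fires, +5 burnt (F count now 2)
Step 7: +0 fires, +2 burnt (F count now 0)
Fire out after step 7
Initially T: 24, now '.': 35
Total burnt (originally-T cells now '.'): 23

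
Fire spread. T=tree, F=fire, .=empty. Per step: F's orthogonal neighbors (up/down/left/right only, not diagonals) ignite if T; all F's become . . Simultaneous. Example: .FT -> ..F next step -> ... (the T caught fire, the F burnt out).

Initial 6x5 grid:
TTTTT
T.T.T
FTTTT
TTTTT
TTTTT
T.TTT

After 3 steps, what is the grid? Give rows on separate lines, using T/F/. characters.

Step 1: 3 trees catch fire, 1 burn out
  TTTTT
  F.T.T
  .FTTT
  FTTTT
  TTTTT
  T.TTT
Step 2: 4 trees catch fire, 3 burn out
  FTTTT
  ..T.T
  ..FTT
  .FTTT
  FTTTT
  T.TTT
Step 3: 6 trees catch fire, 4 burn out
  .FTTT
  ..F.T
  ...FT
  ..FTT
  .FTTT
  F.TTT

.FTTT
..F.T
...FT
..FTT
.FTTT
F.TTT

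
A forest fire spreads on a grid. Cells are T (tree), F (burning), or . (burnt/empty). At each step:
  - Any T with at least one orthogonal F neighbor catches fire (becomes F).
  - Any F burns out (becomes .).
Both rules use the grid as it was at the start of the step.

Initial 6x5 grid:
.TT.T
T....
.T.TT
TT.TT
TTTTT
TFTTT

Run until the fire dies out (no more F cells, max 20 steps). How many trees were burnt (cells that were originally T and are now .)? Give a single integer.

Answer: 16

Derivation:
Step 1: +3 fires, +1 burnt (F count now 3)
Step 2: +4 fires, +3 burnt (F count now 4)
Step 3: +4 fires, +4 burnt (F count now 4)
Step 4: +2 fires, +4 burnt (F count now 2)
Step 5: +2 fires, +2 burnt (F count now 2)
Step 6: +1 fires, +2 burnt (F count now 1)
Step 7: +0 fires, +1 burnt (F count now 0)
Fire out after step 7
Initially T: 20, now '.': 26
Total burnt (originally-T cells now '.'): 16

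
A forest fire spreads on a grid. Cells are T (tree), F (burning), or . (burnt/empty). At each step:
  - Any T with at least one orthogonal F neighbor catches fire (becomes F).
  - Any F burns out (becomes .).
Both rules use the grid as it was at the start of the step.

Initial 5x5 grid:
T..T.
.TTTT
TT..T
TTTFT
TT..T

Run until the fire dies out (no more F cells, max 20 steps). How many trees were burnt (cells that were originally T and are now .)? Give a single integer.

Answer: 15

Derivation:
Step 1: +2 fires, +1 burnt (F count now 2)
Step 2: +3 fires, +2 burnt (F count now 3)
Step 3: +4 fires, +3 burnt (F count now 4)
Step 4: +4 fires, +4 burnt (F count now 4)
Step 5: +2 fires, +4 burnt (F count now 2)
Step 6: +0 fires, +2 burnt (F count now 0)
Fire out after step 6
Initially T: 16, now '.': 24
Total burnt (originally-T cells now '.'): 15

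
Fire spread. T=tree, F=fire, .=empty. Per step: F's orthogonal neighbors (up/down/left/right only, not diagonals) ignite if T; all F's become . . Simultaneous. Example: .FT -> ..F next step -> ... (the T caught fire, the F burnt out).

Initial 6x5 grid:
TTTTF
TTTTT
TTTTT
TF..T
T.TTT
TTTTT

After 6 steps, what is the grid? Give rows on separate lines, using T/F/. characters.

Step 1: 4 trees catch fire, 2 burn out
  TTTF.
  TTTTF
  TFTTT
  F...T
  T.TTT
  TTTTT
Step 2: 7 trees catch fire, 4 burn out
  TTF..
  TFTF.
  F.FTF
  ....T
  F.TTT
  TTTTT
Step 3: 6 trees catch fire, 7 burn out
  TF...
  F.F..
  ...F.
  ....F
  ..TTT
  FTTTT
Step 4: 3 trees catch fire, 6 burn out
  F....
  .....
  .....
  .....
  ..TTF
  .FTTT
Step 5: 3 trees catch fire, 3 burn out
  .....
  .....
  .....
  .....
  ..TF.
  ..FTF
Step 6: 2 trees catch fire, 3 burn out
  .....
  .....
  .....
  .....
  ..F..
  ...F.

.....
.....
.....
.....
..F..
...F.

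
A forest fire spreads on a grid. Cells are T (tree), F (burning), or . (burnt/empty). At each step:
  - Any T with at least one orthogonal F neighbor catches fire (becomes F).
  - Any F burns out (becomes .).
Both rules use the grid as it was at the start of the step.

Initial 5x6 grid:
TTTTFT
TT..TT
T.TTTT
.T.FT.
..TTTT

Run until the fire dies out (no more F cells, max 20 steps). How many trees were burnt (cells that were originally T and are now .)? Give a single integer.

Answer: 19

Derivation:
Step 1: +6 fires, +2 burnt (F count now 6)
Step 2: +6 fires, +6 burnt (F count now 6)
Step 3: +3 fires, +6 burnt (F count now 3)
Step 4: +2 fires, +3 burnt (F count now 2)
Step 5: +1 fires, +2 burnt (F count now 1)
Step 6: +1 fires, +1 burnt (F count now 1)
Step 7: +0 fires, +1 burnt (F count now 0)
Fire out after step 7
Initially T: 20, now '.': 29
Total burnt (originally-T cells now '.'): 19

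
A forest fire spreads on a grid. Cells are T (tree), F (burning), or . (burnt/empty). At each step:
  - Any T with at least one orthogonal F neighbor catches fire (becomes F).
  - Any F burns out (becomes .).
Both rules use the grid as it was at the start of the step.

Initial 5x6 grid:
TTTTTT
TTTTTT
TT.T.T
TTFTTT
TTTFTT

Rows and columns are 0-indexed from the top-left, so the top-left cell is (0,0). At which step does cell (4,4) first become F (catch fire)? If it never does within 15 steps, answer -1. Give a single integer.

Step 1: cell (4,4)='F' (+4 fires, +2 burnt)
  -> target ignites at step 1
Step 2: cell (4,4)='.' (+6 fires, +4 burnt)
Step 3: cell (4,4)='.' (+5 fires, +6 burnt)
Step 4: cell (4,4)='.' (+6 fires, +5 burnt)
Step 5: cell (4,4)='.' (+4 fires, +6 burnt)
Step 6: cell (4,4)='.' (+1 fires, +4 burnt)
Step 7: cell (4,4)='.' (+0 fires, +1 burnt)
  fire out at step 7

1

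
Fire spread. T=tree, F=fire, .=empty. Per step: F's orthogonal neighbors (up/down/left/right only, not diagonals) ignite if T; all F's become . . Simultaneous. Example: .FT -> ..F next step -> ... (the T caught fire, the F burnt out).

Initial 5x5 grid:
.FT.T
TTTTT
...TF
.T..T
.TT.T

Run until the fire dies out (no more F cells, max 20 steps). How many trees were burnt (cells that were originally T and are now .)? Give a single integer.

Step 1: +5 fires, +2 burnt (F count now 5)
Step 2: +5 fires, +5 burnt (F count now 5)
Step 3: +0 fires, +5 burnt (F count now 0)
Fire out after step 3
Initially T: 13, now '.': 22
Total burnt (originally-T cells now '.'): 10

Answer: 10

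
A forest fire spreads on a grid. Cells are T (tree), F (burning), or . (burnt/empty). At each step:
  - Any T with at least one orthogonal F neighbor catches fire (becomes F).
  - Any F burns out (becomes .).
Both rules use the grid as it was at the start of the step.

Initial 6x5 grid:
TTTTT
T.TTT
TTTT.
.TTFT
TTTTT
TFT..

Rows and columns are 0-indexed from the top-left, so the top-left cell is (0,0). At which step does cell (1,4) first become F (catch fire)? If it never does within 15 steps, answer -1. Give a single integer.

Step 1: cell (1,4)='T' (+7 fires, +2 burnt)
Step 2: cell (1,4)='T' (+6 fires, +7 burnt)
Step 3: cell (1,4)='F' (+4 fires, +6 burnt)
  -> target ignites at step 3
Step 4: cell (1,4)='.' (+3 fires, +4 burnt)
Step 5: cell (1,4)='.' (+2 fires, +3 burnt)
Step 6: cell (1,4)='.' (+1 fires, +2 burnt)
Step 7: cell (1,4)='.' (+0 fires, +1 burnt)
  fire out at step 7

3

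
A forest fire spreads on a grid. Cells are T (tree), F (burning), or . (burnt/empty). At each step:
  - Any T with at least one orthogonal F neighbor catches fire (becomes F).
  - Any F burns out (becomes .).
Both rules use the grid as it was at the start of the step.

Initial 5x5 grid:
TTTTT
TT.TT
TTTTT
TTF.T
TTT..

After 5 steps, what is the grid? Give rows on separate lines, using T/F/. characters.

Step 1: 3 trees catch fire, 1 burn out
  TTTTT
  TT.TT
  TTFTT
  TF..T
  TTF..
Step 2: 4 trees catch fire, 3 burn out
  TTTTT
  TT.TT
  TF.FT
  F...T
  TF...
Step 3: 5 trees catch fire, 4 burn out
  TTTTT
  TF.FT
  F...F
  ....T
  F....
Step 4: 5 trees catch fire, 5 burn out
  TFTFT
  F...F
  .....
  ....F
  .....
Step 5: 3 trees catch fire, 5 burn out
  F.F.F
  .....
  .....
  .....
  .....

F.F.F
.....
.....
.....
.....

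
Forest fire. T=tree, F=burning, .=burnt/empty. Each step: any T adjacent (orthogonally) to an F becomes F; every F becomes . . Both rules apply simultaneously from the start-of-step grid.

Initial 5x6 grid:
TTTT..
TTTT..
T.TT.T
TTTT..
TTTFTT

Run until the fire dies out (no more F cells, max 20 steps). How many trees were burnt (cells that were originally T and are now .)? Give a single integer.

Answer: 20

Derivation:
Step 1: +3 fires, +1 burnt (F count now 3)
Step 2: +4 fires, +3 burnt (F count now 4)
Step 3: +4 fires, +4 burnt (F count now 4)
Step 4: +3 fires, +4 burnt (F count now 3)
Step 5: +3 fires, +3 burnt (F count now 3)
Step 6: +2 fires, +3 burnt (F count now 2)
Step 7: +1 fires, +2 burnt (F count now 1)
Step 8: +0 fires, +1 burnt (F count now 0)
Fire out after step 8
Initially T: 21, now '.': 29
Total burnt (originally-T cells now '.'): 20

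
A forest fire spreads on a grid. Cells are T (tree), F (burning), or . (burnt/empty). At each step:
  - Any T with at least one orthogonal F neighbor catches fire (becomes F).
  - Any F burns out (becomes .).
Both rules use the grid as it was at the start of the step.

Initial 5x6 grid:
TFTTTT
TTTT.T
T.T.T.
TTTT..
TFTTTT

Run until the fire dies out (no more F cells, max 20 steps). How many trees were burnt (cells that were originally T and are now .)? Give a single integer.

Step 1: +6 fires, +2 burnt (F count now 6)
Step 2: +6 fires, +6 burnt (F count now 6)
Step 3: +6 fires, +6 burnt (F count now 6)
Step 4: +2 fires, +6 burnt (F count now 2)
Step 5: +1 fires, +2 burnt (F count now 1)
Step 6: +0 fires, +1 burnt (F count now 0)
Fire out after step 6
Initially T: 22, now '.': 29
Total burnt (originally-T cells now '.'): 21

Answer: 21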